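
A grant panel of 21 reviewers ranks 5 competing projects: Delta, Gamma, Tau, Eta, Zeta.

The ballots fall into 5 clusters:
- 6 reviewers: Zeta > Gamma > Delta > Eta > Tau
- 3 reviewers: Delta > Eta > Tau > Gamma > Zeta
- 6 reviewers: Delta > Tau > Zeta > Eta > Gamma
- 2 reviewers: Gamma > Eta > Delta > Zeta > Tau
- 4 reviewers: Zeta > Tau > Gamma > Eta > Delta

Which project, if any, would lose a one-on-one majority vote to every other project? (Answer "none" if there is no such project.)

Pairwise majorities:
Delta–Gamma: Gamma 12–9.
Delta vs Tau: Delta, 17–4.
Delta vs Eta: 6+3+6 = 15 for Delta, 6 for Eta — Delta by 15–6.
Delta vs Zeta: Delta wins 11–10.
Gamma vs Tau: 8 to 13, Tau.
Gamma vs Eta: 12 to 9, Gamma.
Gamma vs Zeta: Zeta wins 16–5.
Tau–Eta: Eta 11–10.
Tau vs Zeta: Zeta, 12–9.
Eta vs Zeta: Zeta wins 16–5.
No project is winless: Delta beats Tau; Gamma beats Delta; Tau beats Gamma; Eta beats Tau; Zeta beats Gamma. There is no Condorcet loser.

none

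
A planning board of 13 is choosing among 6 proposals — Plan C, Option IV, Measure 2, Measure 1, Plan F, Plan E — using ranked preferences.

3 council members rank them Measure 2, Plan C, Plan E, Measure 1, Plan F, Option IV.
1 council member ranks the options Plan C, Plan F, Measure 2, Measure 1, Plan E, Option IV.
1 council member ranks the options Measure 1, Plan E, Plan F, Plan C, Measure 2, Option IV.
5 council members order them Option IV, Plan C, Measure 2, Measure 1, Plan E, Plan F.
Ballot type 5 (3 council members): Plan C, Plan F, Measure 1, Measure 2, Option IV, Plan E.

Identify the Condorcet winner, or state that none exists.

Plan C

Check each pair by majority over 13 ballots:
Plan C vs Option IV: 8 to 5, Plan C.
Plan C–Measure 2: Plan C 10–3.
Plan C vs Measure 1: 12 to 1, Plan C.
Plan C–Plan F: Plan C 12–1.
Plan C vs Plan E: Plan C wins 12–1.
Option IV vs Measure 2: Measure 2 wins 8–5.
Option IV vs Measure 1: Measure 1, 8–5.
Option IV vs Plan F: 5 to 8, Plan F.
Option IV vs Plan E: Option IV, 8–5.
Measure 2 vs Measure 1: 3+1+5 = 9 for Measure 2, 4 for Measure 1 — Measure 2 by 9–4.
Measure 2–Plan F: Measure 2 8–5.
Measure 2 vs Plan E: Measure 2 preferred on 3+1+5+3 = 12 ballots; Measure 2 wins 12–1.
Measure 1 vs Plan F: Measure 1, 9–4.
Measure 1 vs Plan E: 10 to 3, Measure 1.
Plan F vs Plan E: Plan F is ranked higher on 1+3 = 4 ballots, Plan E on 9. Plan E wins 9–4.
Plan C wins every pairwise contest, so Plan C is the Condorcet winner.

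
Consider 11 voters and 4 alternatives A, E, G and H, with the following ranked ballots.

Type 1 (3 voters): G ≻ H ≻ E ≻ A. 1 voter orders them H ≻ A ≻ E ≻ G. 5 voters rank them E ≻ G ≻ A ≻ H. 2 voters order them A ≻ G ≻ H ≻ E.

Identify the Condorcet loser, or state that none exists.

Head-to-head results (11 voters):
A vs E: E, 8–3.
A vs G: A is ranked higher on 1+2 = 3 ballots, G on 8. G wins 8–3.
A–H: A 7–4.
E vs G: E preferred on 1+5 = 6 ballots; E wins 6–5.
E vs H: 5 to 6, H.
G vs H: G is ranked higher on 3+5+2 = 10 ballots, H on 1. G wins 10–1.
Every alternative wins at least one matchup (A beats H; E beats A; G beats A; H beats E), so there is no Condorcet loser.

none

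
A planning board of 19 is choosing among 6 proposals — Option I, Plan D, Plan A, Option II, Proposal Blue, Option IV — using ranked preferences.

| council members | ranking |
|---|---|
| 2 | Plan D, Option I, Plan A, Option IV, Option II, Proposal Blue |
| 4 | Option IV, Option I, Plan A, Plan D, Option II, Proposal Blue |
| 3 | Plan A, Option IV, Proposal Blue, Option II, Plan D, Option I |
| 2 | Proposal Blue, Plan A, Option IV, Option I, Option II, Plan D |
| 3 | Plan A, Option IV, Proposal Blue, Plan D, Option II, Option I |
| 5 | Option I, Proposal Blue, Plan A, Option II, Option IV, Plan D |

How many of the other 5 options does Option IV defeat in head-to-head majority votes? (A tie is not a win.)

4

Option IV against each rival (19 council members):
Option IV vs Option I: Option IV preferred on 4+3+2+3 = 12 ballots; Option IV wins 12–7.
Option IV–Plan D: Option IV 17–2.
Option IV vs Plan A: Plan A wins 15–4.
Option IV vs Option II: Option IV, 14–5.
Option IV vs Proposal Blue: Option IV is ranked higher on 2+4+3+3 = 12 ballots, Proposal Blue on 7. Option IV wins 12–7.
Option IV beats Option I, Plan D, Option II, Proposal Blue; loses to Plan A — 4 pairwise wins.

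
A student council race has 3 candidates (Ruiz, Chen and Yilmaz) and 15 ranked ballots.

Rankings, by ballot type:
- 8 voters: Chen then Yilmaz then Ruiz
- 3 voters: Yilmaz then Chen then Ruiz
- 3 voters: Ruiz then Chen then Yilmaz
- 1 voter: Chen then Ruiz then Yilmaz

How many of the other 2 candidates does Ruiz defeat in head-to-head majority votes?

0

Ruiz against each rival (15 voters):
Ruiz vs Chen: Ruiz preferred on 3 ballots; Chen wins 12–3.
Ruiz vs Yilmaz: Yilmaz wins 11–4.
Ruiz beats no one; loses to Chen, Yilmaz — 0 pairwise wins.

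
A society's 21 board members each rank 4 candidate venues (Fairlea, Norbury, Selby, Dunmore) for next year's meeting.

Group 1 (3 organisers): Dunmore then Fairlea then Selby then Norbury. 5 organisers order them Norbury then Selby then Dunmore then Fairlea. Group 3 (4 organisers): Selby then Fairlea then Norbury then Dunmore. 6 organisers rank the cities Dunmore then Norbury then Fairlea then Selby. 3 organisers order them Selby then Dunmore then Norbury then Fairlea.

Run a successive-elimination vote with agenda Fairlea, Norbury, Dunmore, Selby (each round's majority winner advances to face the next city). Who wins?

Selby

Round 1: Fairlea vs Norbury — 7–14, Norbury advances.
Round 2: Norbury vs Dunmore — 9–12, Dunmore advances.
Round 3: Dunmore vs Selby — 9–12, Selby advances.
Selby survives the agenda.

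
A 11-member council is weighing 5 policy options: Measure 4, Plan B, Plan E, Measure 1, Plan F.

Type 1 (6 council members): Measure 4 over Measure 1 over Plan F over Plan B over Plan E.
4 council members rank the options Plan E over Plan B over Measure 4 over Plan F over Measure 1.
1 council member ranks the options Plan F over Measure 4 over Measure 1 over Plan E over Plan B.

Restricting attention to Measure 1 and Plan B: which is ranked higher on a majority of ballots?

Ballots ranking Measure 1 above Plan B: 6 + 1 = 7.
Ballots ranking Plan B above Measure 1: 11 − 7 = 4.
Measure 1 wins the head-to-head 7–4.

Measure 1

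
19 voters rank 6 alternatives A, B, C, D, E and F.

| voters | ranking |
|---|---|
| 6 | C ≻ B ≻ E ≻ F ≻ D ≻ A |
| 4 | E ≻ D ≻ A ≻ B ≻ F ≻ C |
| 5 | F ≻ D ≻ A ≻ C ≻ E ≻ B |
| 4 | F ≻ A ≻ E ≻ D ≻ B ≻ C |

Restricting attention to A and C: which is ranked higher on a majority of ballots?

A

Ballots ranking A above C: 4 + 5 + 4 = 13.
Ballots ranking C above A: 19 − 13 = 6.
A wins the head-to-head 13–6.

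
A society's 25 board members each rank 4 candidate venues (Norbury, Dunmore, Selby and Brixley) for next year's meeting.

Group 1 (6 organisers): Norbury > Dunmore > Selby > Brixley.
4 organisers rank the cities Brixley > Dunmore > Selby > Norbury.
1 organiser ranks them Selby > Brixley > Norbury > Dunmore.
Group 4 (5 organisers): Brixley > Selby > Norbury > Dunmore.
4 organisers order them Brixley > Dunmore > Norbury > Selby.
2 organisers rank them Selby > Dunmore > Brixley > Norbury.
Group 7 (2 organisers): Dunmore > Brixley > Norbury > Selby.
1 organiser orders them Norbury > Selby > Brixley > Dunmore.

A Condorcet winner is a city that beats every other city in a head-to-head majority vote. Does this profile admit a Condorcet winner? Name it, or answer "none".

Pairwise majorities:
Norbury vs Dunmore: Norbury preferred on 6+1+5+1 = 13 ballots; Norbury wins 13–12.
Norbury vs Selby: Norbury preferred on 6+4+2+1 = 13 ballots; Norbury wins 13–12.
Norbury–Brixley: Brixley 18–7.
Dunmore vs Selby: Dunmore wins 16–9.
Dunmore vs Brixley: Dunmore preferred on 6+2+2 = 10 ballots; Brixley wins 15–10.
Selby vs Brixley: 10 to 15, Brixley.
Brixley defeats every rival head-to-head and is the Condorcet winner.

Brixley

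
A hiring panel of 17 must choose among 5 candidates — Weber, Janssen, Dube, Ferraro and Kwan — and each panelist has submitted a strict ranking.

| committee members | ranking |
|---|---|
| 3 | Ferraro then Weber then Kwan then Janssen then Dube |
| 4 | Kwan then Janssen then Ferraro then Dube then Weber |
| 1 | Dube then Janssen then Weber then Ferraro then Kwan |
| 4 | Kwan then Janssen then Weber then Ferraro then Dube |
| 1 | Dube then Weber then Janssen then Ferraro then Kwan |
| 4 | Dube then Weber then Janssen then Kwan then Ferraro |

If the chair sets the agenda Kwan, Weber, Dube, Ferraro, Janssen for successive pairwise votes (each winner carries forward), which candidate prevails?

Round 1: Kwan vs Weber — 8–9, Weber advances.
Round 2: Weber vs Dube — 7–10, Dube advances.
Round 3: Dube vs Ferraro — 6–11, Ferraro advances.
Round 4: Ferraro vs Janssen — 3–14, Janssen advances.
The agenda winner is Janssen.

Janssen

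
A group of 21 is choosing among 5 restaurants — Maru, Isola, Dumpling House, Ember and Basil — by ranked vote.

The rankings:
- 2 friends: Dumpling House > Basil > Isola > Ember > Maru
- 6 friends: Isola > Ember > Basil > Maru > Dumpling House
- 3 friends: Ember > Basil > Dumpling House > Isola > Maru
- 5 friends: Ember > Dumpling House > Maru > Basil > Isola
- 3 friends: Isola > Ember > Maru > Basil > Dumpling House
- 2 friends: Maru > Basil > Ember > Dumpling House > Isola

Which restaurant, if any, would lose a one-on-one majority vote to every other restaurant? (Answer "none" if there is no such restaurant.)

Head-to-head results (21 friends):
Maru vs Isola: Maru is ranked higher on 5+2 = 7 ballots, Isola on 14. Isola wins 14–7.
Maru vs Dumpling House: Maru wins 11–10.
Maru vs Ember: Ember wins 19–2.
Maru vs Basil: 5+3+2 = 10 for Maru, 11 for Basil — Basil by 11–10.
Isola vs Dumpling House: 9 to 12, Dumpling House.
Isola–Ember: Isola 11–10.
Isola vs Basil: Isola is ranked higher on 6+3 = 9 ballots, Basil on 12. Basil wins 12–9.
Dumpling House vs Ember: Ember, 19–2.
Dumpling House–Basil: Basil 14–7.
Ember vs Basil: Ember wins 17–4.
No restaurant is winless: Maru beats Dumpling House; Isola beats Maru; Dumpling House beats Isola; Ember beats Maru; Basil beats Maru. There is no Condorcet loser.

none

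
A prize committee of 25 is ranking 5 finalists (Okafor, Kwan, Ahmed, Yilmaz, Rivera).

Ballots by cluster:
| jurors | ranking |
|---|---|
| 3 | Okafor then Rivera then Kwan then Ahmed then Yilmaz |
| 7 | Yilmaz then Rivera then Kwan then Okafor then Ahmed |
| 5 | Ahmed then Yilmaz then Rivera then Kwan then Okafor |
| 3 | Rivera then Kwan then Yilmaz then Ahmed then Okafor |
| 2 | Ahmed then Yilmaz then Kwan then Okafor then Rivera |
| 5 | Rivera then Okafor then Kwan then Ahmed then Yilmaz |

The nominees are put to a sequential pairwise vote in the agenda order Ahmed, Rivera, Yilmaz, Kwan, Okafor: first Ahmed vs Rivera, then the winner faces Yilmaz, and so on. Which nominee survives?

Yilmaz

Round 1: Ahmed vs Rivera — 7–18, Rivera advances.
Round 2: Rivera vs Yilmaz — 11–14, Yilmaz advances.
Round 3: Yilmaz vs Kwan — 14–11, Yilmaz advances.
Round 4: Yilmaz vs Okafor — 17–8, Yilmaz advances.
The agenda winner is Yilmaz.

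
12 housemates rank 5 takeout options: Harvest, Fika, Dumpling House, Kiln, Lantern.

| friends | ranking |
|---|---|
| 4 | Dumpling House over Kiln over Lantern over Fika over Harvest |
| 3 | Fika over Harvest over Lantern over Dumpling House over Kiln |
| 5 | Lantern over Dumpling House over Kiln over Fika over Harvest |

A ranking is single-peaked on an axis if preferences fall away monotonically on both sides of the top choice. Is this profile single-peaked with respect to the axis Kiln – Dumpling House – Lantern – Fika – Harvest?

Axis positions: Kiln=1, Dumpling House=2, Lantern=3, Fika=4, Harvest=5.
Faction 1 (peak Dumpling House at position 2): ranking walks positions 2-1-3-4-5, expanding outward from the peak — single-peaked.
Faction 2 (peak Fika at position 4): ranking walks positions 4-5-3-2-1, expanding outward from the peak — single-peaked.
Faction 3 (peak Lantern at position 3): ranking walks positions 3-2-1-4-5, expanding outward from the peak — single-peaked.
Every ranking is single-peaked on this axis.

yes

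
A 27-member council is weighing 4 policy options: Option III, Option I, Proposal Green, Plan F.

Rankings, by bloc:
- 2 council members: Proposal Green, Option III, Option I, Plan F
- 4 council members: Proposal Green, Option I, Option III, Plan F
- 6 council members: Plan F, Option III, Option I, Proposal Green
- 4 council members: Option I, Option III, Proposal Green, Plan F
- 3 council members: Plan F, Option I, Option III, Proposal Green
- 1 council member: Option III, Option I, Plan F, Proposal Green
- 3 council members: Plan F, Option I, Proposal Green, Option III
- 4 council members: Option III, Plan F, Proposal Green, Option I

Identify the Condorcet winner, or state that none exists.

Check each pair by majority over 27 ballots:
Option III vs Option I: 13 to 14, Option I.
Option III vs Proposal Green: 6+4+3+1+4 = 18 for Option III, 9 for Proposal Green — Option III by 18–9.
Option III vs Plan F: Option III is ranked higher on 2+4+4+1+4 = 15 ballots, Plan F on 12. Option III wins 15–12.
Option I vs Proposal Green: Option I preferred on 6+4+3+1+3 = 17 ballots; Option I wins 17–10.
Option I vs Plan F: Option I preferred on 2+4+4+1 = 11 ballots; Plan F wins 16–11.
Proposal Green vs Plan F: 2+4+4 = 10 for Proposal Green, 17 for Plan F — Plan F by 17–10.
Each option drops at least one matchup (Option III loses to Option I; Option I loses to Plan F; Proposal Green loses to Option III; Plan F loses to Option III); the cycle Option III → Plan F → Option I → Option III rules out a Condorcet winner.

none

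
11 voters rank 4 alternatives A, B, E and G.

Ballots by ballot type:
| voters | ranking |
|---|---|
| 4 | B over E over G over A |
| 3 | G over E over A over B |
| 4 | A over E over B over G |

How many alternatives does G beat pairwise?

G against each rival (11 voters):
G vs A: G, 7–4.
G vs B: G is ranked higher on 3 ballots, B on 8. B wins 8–3.
G vs E: G preferred on 3 ballots; E wins 8–3.
G beats A; loses to B, E — 1 pairwise win.

1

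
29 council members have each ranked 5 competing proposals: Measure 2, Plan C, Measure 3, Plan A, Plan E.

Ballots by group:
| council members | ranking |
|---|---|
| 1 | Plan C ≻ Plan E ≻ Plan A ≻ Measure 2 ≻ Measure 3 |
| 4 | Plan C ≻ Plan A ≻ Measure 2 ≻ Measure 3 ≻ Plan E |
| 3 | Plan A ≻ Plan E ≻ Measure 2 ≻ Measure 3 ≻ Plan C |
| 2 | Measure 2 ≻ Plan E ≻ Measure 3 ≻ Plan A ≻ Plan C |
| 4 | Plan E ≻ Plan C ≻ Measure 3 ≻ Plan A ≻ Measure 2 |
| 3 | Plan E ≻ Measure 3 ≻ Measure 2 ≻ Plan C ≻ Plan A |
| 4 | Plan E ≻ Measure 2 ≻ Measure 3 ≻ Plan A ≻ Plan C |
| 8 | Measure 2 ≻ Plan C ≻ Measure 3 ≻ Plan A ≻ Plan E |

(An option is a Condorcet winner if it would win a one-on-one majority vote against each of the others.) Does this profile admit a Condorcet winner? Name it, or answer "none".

Head-to-head results (29 council members):
Measure 2 vs Plan C: Measure 2, 20–9.
Measure 2 vs Measure 3: Measure 2 wins 22–7.
Measure 2 vs Plan A: 2+3+4+8 = 17 for Measure 2, 12 for Plan A — Measure 2 by 17–12.
Measure 2 vs Plan E: 4+2+8 = 14 for Measure 2, 15 for Plan E — Plan E by 15–14.
Plan C vs Measure 3: Plan C, 17–12.
Plan C vs Plan A: Plan C is ranked higher on 1+4+4+3+8 = 20 ballots, Plan A on 9. Plan C wins 20–9.
Plan C vs Plan E: 1+4+8 = 13 for Plan C, 16 for Plan E — Plan E by 16–13.
Measure 3 vs Plan A: Measure 3 wins 21–8.
Measure 3 vs Plan E: Plan E wins 17–12.
Plan A vs Plan E: Plan A is ranked higher on 4+3+8 = 15 ballots, Plan E on 14. Plan A wins 15–14.
Each option drops at least one matchup (Measure 2 loses to Plan E; Plan C loses to Measure 2; Measure 3 loses to Measure 2; Plan A loses to Measure 2; Plan E loses to Plan A); the cycle Measure 2 → Plan A → Plan E → Measure 2 rules out a Condorcet winner.

none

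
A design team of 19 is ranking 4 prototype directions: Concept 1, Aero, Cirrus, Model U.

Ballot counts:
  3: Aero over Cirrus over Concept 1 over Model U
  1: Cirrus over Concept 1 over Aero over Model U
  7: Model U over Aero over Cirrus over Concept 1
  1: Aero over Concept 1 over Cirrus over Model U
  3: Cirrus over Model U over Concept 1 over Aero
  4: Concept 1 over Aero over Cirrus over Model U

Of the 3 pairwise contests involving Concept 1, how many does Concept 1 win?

0

Concept 1 against each rival (19 engineers):
Concept 1 vs Aero: 8 to 11, Aero.
Concept 1 vs Cirrus: Cirrus, 14–5.
Concept 1 vs Model U: 3+1+1+4 = 9 for Concept 1, 10 for Model U — Model U by 10–9.
Concept 1 beats no one; loses to Aero, Cirrus, Model U — 0 pairwise wins.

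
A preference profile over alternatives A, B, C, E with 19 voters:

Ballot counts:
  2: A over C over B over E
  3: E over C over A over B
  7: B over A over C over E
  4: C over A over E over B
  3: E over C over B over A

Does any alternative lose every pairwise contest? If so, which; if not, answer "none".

Head-to-head results (19 voters):
A vs B: A is ranked higher on 2+3+4 = 9 ballots, B on 10. B wins 10–9.
A vs C: 2+7 = 9 for A, 10 for C — C by 10–9.
A vs E: A is ranked higher on 2+7+4 = 13 ballots, E on 6. A wins 13–6.
B vs C: 7 for B, 12 for C — C by 12–7.
B vs E: B is ranked higher on 2+7 = 9 ballots, E on 10. E wins 10–9.
C vs E: C wins 13–6.
No alternative is winless: A beats E; B beats A; C beats A; E beats B. There is no Condorcet loser.

none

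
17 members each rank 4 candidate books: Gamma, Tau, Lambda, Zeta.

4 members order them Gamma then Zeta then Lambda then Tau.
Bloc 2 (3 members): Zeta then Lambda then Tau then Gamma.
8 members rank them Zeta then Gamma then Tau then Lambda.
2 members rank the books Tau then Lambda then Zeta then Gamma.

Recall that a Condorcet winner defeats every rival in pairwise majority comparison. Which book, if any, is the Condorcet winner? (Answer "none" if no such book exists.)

Check each pair by majority over 17 ballots:
Gamma vs Tau: Gamma is ranked higher on 4+8 = 12 ballots, Tau on 5. Gamma wins 12–5.
Gamma vs Lambda: 4+8 = 12 for Gamma, 5 for Lambda — Gamma by 12–5.
Gamma vs Zeta: Gamma is ranked higher on 4 ballots, Zeta on 13. Zeta wins 13–4.
Tau vs Lambda: 10 to 7, Tau.
Tau vs Zeta: Tau preferred on 2 ballots; Zeta wins 15–2.
Lambda vs Zeta: 2 for Lambda, 15 for Zeta — Zeta by 15–2.
Zeta wins every pairwise contest, so Zeta is the Condorcet winner.

Zeta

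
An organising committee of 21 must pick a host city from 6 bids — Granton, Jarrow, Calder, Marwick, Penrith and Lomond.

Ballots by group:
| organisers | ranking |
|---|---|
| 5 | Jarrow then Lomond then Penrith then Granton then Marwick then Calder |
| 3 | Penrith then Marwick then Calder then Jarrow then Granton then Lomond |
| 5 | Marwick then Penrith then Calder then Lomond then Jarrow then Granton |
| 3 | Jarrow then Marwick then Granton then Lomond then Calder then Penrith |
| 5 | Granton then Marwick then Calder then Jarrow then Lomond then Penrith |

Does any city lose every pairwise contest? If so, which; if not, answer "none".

none

Head-to-head results (21 organisers):
Granton vs Jarrow: Jarrow, 16–5.
Granton vs Calder: Granton wins 13–8.
Granton vs Marwick: Marwick wins 11–10.
Granton–Penrith: Penrith 13–8.
Granton vs Lomond: Granton is ranked higher on 3+3+5 = 11 ballots, Lomond on 10. Granton wins 11–10.
Jarrow vs Calder: Jarrow preferred on 5+3 = 8 ballots; Calder wins 13–8.
Jarrow vs Marwick: Jarrow is ranked higher on 5+3 = 8 ballots, Marwick on 13. Marwick wins 13–8.
Jarrow–Penrith: Jarrow 13–8.
Jarrow–Lomond: Jarrow 16–5.
Calder vs Marwick: Calder is ranked higher on 0 ballots, Marwick on 21. Marwick wins 21–0.
Calder vs Penrith: Calder is ranked higher on 3+5 = 8 ballots, Penrith on 13. Penrith wins 13–8.
Calder vs Lomond: 3+5+5 = 13 for Calder, 8 for Lomond — Calder by 13–8.
Marwick vs Penrith: Marwick preferred on 5+3+5 = 13 ballots; Marwick wins 13–8.
Marwick vs Lomond: 3+5+3+5 = 16 for Marwick, 5 for Lomond — Marwick by 16–5.
Penrith vs Lomond: Lomond, 13–8.
Each city has at least one pairwise win (Granton beats Calder; Jarrow beats Granton; Calder beats Jarrow; Marwick beats Granton; Penrith beats Granton; Lomond beats Penrith) — no Condorcet loser.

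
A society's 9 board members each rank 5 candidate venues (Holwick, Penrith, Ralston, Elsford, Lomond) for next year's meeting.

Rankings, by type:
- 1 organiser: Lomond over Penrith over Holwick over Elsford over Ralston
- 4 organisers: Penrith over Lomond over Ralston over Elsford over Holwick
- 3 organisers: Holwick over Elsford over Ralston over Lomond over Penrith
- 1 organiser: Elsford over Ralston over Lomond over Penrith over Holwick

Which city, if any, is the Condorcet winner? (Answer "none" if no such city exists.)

Lomond

Check each pair by majority over 9 ballots:
Holwick vs Penrith: Penrith, 6–3.
Holwick vs Ralston: Ralston, 5–4.
Holwick vs Elsford: Elsford wins 5–4.
Holwick–Lomond: Lomond 6–3.
Penrith–Ralston: Penrith 5–4.
Penrith vs Elsford: Penrith, 5–4.
Penrith vs Lomond: Lomond wins 5–4.
Ralston–Elsford: Elsford 5–4.
Ralston vs Lomond: Lomond wins 5–4.
Elsford vs Lomond: Lomond, 5–4.
Lomond wins every pairwise contest, so Lomond is the Condorcet winner.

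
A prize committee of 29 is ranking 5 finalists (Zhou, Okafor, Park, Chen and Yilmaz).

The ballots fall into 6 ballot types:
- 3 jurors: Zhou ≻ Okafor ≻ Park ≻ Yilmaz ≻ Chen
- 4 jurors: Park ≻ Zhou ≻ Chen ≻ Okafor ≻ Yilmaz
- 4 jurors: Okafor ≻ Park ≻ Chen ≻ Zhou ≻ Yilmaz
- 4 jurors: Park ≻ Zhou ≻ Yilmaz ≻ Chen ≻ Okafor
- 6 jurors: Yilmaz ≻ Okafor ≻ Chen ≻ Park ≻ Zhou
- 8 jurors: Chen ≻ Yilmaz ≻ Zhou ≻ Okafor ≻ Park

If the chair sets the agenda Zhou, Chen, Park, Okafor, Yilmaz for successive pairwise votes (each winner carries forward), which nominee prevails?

Round 1: Zhou vs Chen — 11–18, Chen advances.
Round 2: Chen vs Park — 14–15, Park advances.
Round 3: Park vs Okafor — 8–21, Okafor advances.
Round 4: Okafor vs Yilmaz — 11–18, Yilmaz advances.
The agenda winner is Yilmaz.

Yilmaz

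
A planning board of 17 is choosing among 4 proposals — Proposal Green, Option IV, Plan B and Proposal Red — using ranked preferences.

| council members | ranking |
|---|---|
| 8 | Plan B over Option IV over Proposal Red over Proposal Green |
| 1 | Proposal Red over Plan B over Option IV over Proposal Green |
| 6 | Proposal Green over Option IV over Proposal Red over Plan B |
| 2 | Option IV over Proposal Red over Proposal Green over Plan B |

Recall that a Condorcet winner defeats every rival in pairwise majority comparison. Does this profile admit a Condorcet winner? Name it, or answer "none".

Pairwise majorities:
Proposal Green vs Option IV: Option IV, 11–6.
Proposal Green–Plan B: Plan B 9–8.
Proposal Green–Proposal Red: Proposal Red 11–6.
Option IV vs Plan B: Plan B, 9–8.
Option IV vs Proposal Red: Option IV wins 16–1.
Plan B–Proposal Red: Proposal Red 9–8.
Every option loses at least once (Proposal Green loses to Option IV; Option IV loses to Plan B; Plan B loses to Proposal Red; Proposal Red loses to Option IV). The majority relation contains the cycle Option IV > Proposal Red > Plan B > Option IV, so there is no Condorcet winner.

none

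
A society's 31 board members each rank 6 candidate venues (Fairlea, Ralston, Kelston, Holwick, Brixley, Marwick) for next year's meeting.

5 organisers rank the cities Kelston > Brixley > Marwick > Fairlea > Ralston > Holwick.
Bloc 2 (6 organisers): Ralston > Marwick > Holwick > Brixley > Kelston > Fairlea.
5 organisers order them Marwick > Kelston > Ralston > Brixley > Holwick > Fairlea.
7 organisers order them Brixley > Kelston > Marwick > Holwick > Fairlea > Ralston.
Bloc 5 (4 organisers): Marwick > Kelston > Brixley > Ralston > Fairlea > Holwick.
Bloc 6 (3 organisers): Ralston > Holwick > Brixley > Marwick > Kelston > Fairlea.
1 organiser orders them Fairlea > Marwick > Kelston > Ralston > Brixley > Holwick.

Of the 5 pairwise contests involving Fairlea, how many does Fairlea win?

Fairlea against each rival (31 organisers):
Fairlea–Ralston: Ralston 18–13.
Fairlea vs Kelston: Fairlea is ranked higher on 1 ballot, Kelston on 30. Kelston wins 30–1.
Fairlea vs Holwick: Holwick, 21–10.
Fairlea vs Brixley: Brixley, 30–1.
Fairlea–Marwick: Marwick 30–1.
Fairlea beats no one; loses to Ralston, Kelston, Holwick, Brixley, Marwick — 0 pairwise wins.

0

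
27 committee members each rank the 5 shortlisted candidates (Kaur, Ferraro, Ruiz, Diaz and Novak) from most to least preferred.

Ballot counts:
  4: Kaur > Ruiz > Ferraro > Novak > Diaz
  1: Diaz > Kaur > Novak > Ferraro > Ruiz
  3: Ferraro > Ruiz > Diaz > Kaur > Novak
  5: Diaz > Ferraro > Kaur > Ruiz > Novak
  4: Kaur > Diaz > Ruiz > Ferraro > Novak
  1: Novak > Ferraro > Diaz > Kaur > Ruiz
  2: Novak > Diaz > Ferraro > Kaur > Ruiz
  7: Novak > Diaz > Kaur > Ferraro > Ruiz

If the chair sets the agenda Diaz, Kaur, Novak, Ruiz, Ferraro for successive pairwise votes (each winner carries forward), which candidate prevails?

Ferraro

Round 1: Diaz vs Kaur — 19–8, Diaz advances.
Round 2: Diaz vs Novak — 13–14, Novak advances.
Round 3: Novak vs Ruiz — 11–16, Ruiz advances.
Round 4: Ruiz vs Ferraro — 8–19, Ferraro advances.
The agenda winner is Ferraro.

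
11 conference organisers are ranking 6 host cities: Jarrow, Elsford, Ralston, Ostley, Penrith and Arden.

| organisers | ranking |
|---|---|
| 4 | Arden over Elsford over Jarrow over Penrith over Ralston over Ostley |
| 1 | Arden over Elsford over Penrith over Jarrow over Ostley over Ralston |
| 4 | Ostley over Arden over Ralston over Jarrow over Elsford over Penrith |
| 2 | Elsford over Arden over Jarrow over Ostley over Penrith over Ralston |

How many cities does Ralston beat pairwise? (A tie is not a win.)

Ralston against each rival (11 organisers):
Ralston vs Jarrow: Ralston is ranked higher on 4 ballots, Jarrow on 7. Jarrow wins 7–4.
Ralston vs Elsford: Ralston is ranked higher on 4 ballots, Elsford on 7. Elsford wins 7–4.
Ralston vs Ostley: 4 for Ralston, 7 for Ostley — Ostley by 7–4.
Ralston–Penrith: Penrith 7–4.
Ralston vs Arden: Arden, 11–0.
Ralston beats no one; loses to Jarrow, Elsford, Ostley, Penrith, Arden — 0 pairwise wins.

0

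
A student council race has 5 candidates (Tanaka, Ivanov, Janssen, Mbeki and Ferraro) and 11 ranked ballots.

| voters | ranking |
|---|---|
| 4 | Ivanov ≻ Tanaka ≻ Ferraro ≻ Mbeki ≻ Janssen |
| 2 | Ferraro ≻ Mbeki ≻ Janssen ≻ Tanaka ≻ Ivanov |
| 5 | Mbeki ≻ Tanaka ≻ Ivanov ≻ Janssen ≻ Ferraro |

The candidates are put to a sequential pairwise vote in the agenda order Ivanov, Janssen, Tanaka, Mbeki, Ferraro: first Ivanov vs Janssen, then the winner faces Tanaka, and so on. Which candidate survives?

Round 1: Ivanov vs Janssen — 9–2, Ivanov advances.
Round 2: Ivanov vs Tanaka — 4–7, Tanaka advances.
Round 3: Tanaka vs Mbeki — 4–7, Mbeki advances.
Round 4: Mbeki vs Ferraro — 5–6, Ferraro advances.
The agenda winner is Ferraro.

Ferraro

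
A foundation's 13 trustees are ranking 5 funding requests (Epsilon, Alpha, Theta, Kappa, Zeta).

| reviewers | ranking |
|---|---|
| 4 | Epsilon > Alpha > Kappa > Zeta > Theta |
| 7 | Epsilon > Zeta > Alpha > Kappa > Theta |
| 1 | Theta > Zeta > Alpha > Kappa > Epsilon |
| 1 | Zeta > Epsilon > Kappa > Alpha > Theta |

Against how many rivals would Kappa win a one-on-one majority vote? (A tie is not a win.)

1

Kappa against each rival (13 reviewers):
Kappa vs Epsilon: Kappa is ranked higher on 1 ballot, Epsilon on 12. Epsilon wins 12–1.
Kappa vs Alpha: 1 for Kappa, 12 for Alpha — Alpha by 12–1.
Kappa vs Theta: 12 to 1, Kappa.
Kappa vs Zeta: 4 to 9, Zeta.
Kappa beats Theta; loses to Epsilon, Alpha, Zeta — 1 pairwise win.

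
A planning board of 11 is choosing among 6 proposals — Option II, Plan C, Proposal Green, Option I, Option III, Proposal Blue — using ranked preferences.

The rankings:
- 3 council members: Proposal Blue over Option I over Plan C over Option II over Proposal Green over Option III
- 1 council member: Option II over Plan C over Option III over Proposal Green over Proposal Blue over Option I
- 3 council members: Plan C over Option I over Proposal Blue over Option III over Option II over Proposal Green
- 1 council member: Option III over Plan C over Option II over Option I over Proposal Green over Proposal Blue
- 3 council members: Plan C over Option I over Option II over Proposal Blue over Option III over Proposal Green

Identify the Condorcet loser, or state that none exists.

Pairwise majorities:
Option II vs Plan C: Option II is ranked higher on 1 ballot, Plan C on 10. Plan C wins 10–1.
Option II vs Proposal Green: Option II wins 11–0.
Option II vs Option I: Option I, 9–2.
Option II vs Option III: Option II, 7–4.
Option II vs Proposal Blue: Option II preferred on 1+1+3 = 5 ballots; Proposal Blue wins 6–5.
Plan C–Proposal Green: Plan C 11–0.
Plan C vs Option I: 1+3+1+3 = 8 for Plan C, 3 for Option I — Plan C by 8–3.
Plan C vs Option III: Plan C wins 10–1.
Plan C vs Proposal Blue: Plan C, 8–3.
Proposal Green vs Option I: 1 for Proposal Green, 10 for Option I — Option I by 10–1.
Proposal Green vs Option III: 3 for Proposal Green, 8 for Option III — Option III by 8–3.
Proposal Green–Proposal Blue: Proposal Blue 9–2.
Option I vs Option III: Option I, 9–2.
Option I vs Proposal Blue: Option I wins 7–4.
Option III vs Proposal Blue: Proposal Blue wins 9–2.
Proposal Green is beaten in every head-to-head and is the Condorcet loser.

Proposal Green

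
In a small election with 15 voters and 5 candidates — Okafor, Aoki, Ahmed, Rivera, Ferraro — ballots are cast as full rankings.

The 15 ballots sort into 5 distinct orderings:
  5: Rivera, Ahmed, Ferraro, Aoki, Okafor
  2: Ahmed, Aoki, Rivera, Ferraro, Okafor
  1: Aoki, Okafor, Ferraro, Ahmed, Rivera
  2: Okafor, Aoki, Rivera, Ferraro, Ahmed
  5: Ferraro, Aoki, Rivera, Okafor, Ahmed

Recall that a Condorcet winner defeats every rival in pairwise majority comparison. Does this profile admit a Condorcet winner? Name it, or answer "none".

Check each pair by majority over 15 ballots:
Okafor vs Aoki: 2 to 13, Aoki.
Okafor vs Ahmed: Okafor preferred on 1+2+5 = 8 ballots; Okafor wins 8–7.
Okafor vs Rivera: 1+2 = 3 for Okafor, 12 for Rivera — Rivera by 12–3.
Okafor vs Ferraro: 3 to 12, Ferraro.
Aoki vs Ahmed: 1+2+5 = 8 for Aoki, 7 for Ahmed — Aoki by 8–7.
Aoki vs Rivera: 2+1+2+5 = 10 for Aoki, 5 for Rivera — Aoki by 10–5.
Aoki vs Ferraro: 2+1+2 = 5 for Aoki, 10 for Ferraro — Ferraro by 10–5.
Ahmed vs Rivera: 3 to 12, Rivera.
Ahmed vs Ferraro: Ahmed preferred on 5+2 = 7 ballots; Ferraro wins 8–7.
Rivera vs Ferraro: Rivera preferred on 5+2+2 = 9 ballots; Rivera wins 9–6.
No candidate is unbeaten: Okafor loses to Aoki; Aoki loses to Ferraro; Ahmed loses to Okafor; Rivera loses to Aoki; Ferraro loses to Rivera. In particular Aoki → Rivera → Ferraro → Aoki is a majority cycle — no Condorcet winner exists.

none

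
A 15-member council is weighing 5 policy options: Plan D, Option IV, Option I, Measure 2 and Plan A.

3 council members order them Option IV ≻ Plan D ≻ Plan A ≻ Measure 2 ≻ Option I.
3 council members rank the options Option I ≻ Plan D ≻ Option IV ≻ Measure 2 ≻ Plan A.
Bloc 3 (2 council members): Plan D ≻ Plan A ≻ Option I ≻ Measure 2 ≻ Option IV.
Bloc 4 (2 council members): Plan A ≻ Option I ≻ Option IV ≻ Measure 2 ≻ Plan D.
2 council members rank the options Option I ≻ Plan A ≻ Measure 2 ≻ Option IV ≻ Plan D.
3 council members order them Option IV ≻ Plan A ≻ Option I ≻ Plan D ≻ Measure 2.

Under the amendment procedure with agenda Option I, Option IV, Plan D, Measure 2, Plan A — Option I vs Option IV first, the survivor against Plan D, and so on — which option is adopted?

Round 1: Option I vs Option IV — 9–6, Option I advances.
Round 2: Option I vs Plan D — 10–5, Option I advances.
Round 3: Option I vs Measure 2 — 12–3, Option I advances.
Round 4: Option I vs Plan A — 5–10, Plan A advances.
Plan A survives the agenda.

Plan A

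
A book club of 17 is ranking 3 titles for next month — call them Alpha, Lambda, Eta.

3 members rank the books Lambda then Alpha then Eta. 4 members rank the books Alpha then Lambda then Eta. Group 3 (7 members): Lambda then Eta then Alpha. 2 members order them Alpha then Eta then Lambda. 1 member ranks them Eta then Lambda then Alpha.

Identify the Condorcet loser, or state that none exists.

Pairwise majorities:
Alpha vs Lambda: Alpha preferred on 4+2 = 6 ballots; Lambda wins 11–6.
Alpha vs Eta: 9 to 8, Alpha.
Lambda vs Eta: Lambda is ranked higher on 3+4+7 = 14 ballots, Eta on 3. Lambda wins 14–3.
Eta is beaten in every head-to-head and is the Condorcet loser.

Eta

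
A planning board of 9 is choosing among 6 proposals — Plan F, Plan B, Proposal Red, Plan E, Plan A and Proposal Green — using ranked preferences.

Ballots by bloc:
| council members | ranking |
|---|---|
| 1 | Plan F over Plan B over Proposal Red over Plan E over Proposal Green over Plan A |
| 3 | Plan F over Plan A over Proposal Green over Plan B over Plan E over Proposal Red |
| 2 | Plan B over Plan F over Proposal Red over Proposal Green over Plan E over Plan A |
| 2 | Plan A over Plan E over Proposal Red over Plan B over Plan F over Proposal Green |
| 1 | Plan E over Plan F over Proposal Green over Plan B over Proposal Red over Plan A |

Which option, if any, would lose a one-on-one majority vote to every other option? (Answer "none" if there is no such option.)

Head-to-head results (9 council members):
Plan F vs Plan B: Plan F preferred on 1+3+1 = 5 ballots; Plan F wins 5–4.
Plan F vs Proposal Red: Plan F wins 7–2.
Plan F vs Plan E: Plan F is ranked higher on 1+3+2 = 6 ballots, Plan E on 3. Plan F wins 6–3.
Plan F vs Plan A: 7 to 2, Plan F.
Plan F vs Proposal Green: 1+3+2+2+1 = 9 for Plan F, 0 for Proposal Green — Plan F by 9–0.
Plan B vs Proposal Red: Plan B, 7–2.
Plan B vs Plan E: 1+3+2 = 6 for Plan B, 3 for Plan E — Plan B by 6–3.
Plan B vs Plan A: Plan B preferred on 1+2+1 = 4 ballots; Plan A wins 5–4.
Plan B vs Proposal Green: Plan B wins 5–4.
Proposal Red vs Plan E: Plan E, 6–3.
Proposal Red vs Plan A: 4 to 5, Plan A.
Proposal Red vs Proposal Green: Proposal Red wins 5–4.
Plan E vs Plan A: Plan A, 5–4.
Plan E vs Proposal Green: Proposal Green wins 5–4.
Plan A vs Proposal Green: Plan A preferred on 3+2 = 5 ballots; Plan A wins 5–4.
Each option has at least one pairwise win (Plan F beats Plan B; Plan B beats Proposal Red; Proposal Red beats Proposal Green; Plan E beats Proposal Red; Plan A beats Plan B; Proposal Green beats Plan E) — no Condorcet loser.

none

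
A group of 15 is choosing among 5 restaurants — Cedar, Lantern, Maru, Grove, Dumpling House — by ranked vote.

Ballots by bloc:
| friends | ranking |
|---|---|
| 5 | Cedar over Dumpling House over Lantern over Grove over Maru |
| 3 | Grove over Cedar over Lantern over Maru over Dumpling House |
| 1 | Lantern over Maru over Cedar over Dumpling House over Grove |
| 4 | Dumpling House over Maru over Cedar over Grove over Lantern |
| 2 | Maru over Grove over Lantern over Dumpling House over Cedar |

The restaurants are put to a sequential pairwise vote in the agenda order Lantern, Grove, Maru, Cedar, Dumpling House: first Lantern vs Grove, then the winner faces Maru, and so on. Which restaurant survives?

Round 1: Lantern vs Grove — 6–9, Grove advances.
Round 2: Grove vs Maru — 8–7, Grove advances.
Round 3: Grove vs Cedar — 5–10, Cedar advances.
Round 4: Cedar vs Dumpling House — 9–6, Cedar advances.
The agenda winner is Cedar.

Cedar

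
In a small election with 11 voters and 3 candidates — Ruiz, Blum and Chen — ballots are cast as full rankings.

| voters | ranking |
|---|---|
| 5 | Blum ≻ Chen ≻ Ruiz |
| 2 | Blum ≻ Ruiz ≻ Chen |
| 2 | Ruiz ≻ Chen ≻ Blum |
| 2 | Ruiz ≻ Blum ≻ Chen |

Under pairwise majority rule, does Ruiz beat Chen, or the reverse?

Ruiz

Ballots ranking Ruiz above Chen: 2 + 2 + 2 = 6.
Ballots ranking Chen above Ruiz: 11 − 6 = 5.
Ruiz wins the head-to-head 6–5.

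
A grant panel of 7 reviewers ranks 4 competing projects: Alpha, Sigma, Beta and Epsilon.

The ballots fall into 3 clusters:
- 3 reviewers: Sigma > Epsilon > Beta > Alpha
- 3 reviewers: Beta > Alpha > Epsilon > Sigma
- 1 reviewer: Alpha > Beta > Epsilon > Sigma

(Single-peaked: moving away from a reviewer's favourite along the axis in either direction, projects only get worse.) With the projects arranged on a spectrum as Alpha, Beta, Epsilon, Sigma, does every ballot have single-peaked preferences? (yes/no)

Axis positions: Alpha=1, Beta=2, Epsilon=3, Sigma=4.
Cluster 1 (peak Sigma at position 4): ranking walks positions 4-3-2-1, expanding outward from the peak — single-peaked.
Cluster 2 (peak Beta at position 2): ranking walks positions 2-1-3-4, expanding outward from the peak — single-peaked.
Cluster 3 (peak Alpha at position 1): ranking walks positions 1-2-3-4, expanding outward from the peak — single-peaked.
Every ranking is single-peaked on this axis.

yes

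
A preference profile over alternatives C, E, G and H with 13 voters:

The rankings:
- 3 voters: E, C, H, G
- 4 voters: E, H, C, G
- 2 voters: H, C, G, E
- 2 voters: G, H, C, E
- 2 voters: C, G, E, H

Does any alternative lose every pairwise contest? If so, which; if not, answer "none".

G

Pairwise majorities:
C vs E: E, 7–6.
C vs G: 11 to 2, C.
C vs H: H wins 8–5.
E vs G: E wins 7–6.
E vs H: E preferred on 3+4+2 = 9 ballots; E wins 9–4.
G vs H: H wins 9–4.
Only G has no wins; G is the Condorcet loser.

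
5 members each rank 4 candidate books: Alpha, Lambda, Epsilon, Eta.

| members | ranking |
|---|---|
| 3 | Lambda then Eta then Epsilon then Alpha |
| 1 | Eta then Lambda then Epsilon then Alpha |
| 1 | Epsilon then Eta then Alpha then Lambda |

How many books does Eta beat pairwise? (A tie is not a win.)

Eta against each rival (5 members):
Eta vs Alpha: Eta preferred on 3+1+1 = 5 ballots; Eta wins 5–0.
Eta vs Lambda: Lambda, 3–2.
Eta–Epsilon: Eta 4–1.
Eta beats Alpha, Epsilon; loses to Lambda — 2 pairwise wins.

2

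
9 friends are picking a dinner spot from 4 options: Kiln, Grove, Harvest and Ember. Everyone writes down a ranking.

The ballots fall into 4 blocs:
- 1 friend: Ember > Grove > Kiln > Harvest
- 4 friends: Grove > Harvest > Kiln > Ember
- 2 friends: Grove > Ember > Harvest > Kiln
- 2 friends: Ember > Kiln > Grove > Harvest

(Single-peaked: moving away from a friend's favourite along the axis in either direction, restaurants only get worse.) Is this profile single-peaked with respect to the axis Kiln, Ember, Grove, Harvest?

Axis positions: Kiln=1, Ember=2, Grove=3, Harvest=4.
Bloc 1 (peak Ember at position 2): ranking walks positions 2-3-1-4, expanding outward from the peak — single-peaked.
Bloc 2: ranking walks positions 3-4-1-2; Kiln is ranked above Ember even though Ember lies between Kiln and the peak Grove on the axis — preferences dip and rise again. Not single-peaked.
Bloc 3 (peak Grove at position 3): ranking walks positions 3-2-4-1, expanding outward from the peak — single-peaked.
Bloc 4 (peak Ember at position 2): ranking walks positions 2-1-3-4, expanding outward from the peak — single-peaked.
Bloc 2 violates single-peakedness, so the profile is not single-peaked on this axis.

no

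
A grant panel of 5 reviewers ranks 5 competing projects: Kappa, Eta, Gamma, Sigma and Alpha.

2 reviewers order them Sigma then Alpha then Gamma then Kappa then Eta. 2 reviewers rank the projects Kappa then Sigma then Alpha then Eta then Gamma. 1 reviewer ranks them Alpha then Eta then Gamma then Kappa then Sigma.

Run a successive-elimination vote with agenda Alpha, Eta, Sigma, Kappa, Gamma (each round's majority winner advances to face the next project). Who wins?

Gamma

Round 1: Alpha vs Eta — 5–0, Alpha advances.
Round 2: Alpha vs Sigma — 1–4, Sigma advances.
Round 3: Sigma vs Kappa — 2–3, Kappa advances.
Round 4: Kappa vs Gamma — 2–3, Gamma advances.
Gamma survives the agenda.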